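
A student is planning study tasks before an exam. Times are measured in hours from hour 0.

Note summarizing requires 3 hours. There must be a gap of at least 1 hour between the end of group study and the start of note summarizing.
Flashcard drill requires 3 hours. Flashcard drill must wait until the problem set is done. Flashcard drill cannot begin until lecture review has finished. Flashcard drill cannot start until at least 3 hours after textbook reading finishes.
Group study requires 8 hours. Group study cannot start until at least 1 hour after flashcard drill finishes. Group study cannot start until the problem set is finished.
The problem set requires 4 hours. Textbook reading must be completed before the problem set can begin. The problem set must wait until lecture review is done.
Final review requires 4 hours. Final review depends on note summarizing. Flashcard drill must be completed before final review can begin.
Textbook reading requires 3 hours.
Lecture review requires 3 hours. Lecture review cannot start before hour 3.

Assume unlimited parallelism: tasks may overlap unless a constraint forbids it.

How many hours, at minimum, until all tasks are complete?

30

Lecture review cannot begin until its own release at hour 3. It runs from hour 3 to 3 + 3 = hour 6.
Textbook reading can start immediately at hour 0; it finishes at hour 3.
For the problem set: textbook reading (finishes hour 3); lecture review (finishes hour 6). Taking the maximum gives a start of hour 6, and it finishes at 6 + 4 = hour 10.
Flashcard drill has to wait for the problem set (finishes hour 10); lecture review (finishes hour 6); textbook reading (finishes hour 3, plus 3-hour gap → hour 6). The latest of these is hour 10, so flashcard drill runs hour 10 to 10 + 3 = hour 13.
Group study cannot start until flashcard drill (finishes hour 13, plus 1-hour gap → hour 14); the problem set (finishes hour 10). The controlling bound is hour 14, so group study finishes at 14 + 8 = hour 22.
Note summarizing waits on group study (finishes hour 22, plus 1-hour gap → hour 23), so it starts at hour 23 and finishes at 23 + 3 = hour 26.
Final review cannot start until note summarizing (finishes hour 26); flashcard drill (finishes hour 13). The controlling bound is hour 26, so final review finishes at 26 + 4 = hour 30.
All tasks are finished once the last one completes. Finish times: Textbook reading at 3, Lecture review at 6, The problem set at 10, Flashcard drill at 13, Group study at 22, Note summarizing at 26, Final review at 30. The latest is hour 30.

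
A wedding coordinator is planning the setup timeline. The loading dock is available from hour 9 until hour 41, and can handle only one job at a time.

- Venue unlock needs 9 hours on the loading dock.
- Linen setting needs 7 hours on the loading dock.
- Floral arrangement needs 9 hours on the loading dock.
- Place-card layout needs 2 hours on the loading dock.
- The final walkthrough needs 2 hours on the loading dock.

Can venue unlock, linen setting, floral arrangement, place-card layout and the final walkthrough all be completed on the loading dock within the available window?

Yes

The loading dock window is 41 − 9 = 32 hours.
Running back to back, the jobs need 9 + 7 + 9 + 2 + 2 = 29 hours on the loading dock.
Since 29 ≤ 32, they fit within the window.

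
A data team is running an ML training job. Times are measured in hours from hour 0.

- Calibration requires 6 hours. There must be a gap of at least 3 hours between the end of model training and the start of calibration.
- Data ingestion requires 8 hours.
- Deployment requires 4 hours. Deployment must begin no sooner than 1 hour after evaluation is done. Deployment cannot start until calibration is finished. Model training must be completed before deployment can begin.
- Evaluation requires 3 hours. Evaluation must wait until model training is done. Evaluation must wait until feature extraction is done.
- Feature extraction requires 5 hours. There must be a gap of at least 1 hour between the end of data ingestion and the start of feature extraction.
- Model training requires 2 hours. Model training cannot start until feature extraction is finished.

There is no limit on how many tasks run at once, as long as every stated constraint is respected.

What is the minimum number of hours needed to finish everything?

Data ingestion can start immediately at hour 0; it finishes at hour 8.
After data ingestion (finishes hour 8, plus 1-hour gap → hour 9), feature extraction can start at hour 9 and finishes at hour 14.
Model training waits on feature extraction (finishes hour 14), so it starts at hour 14 and finishes at 14 + 2 = hour 16.
After model training (finishes hour 16, plus 3-hour gap → hour 19), calibration can start at hour 19 and finishes at hour 25.
Evaluation has to wait for model training (finishes hour 16); feature extraction (finishes hour 14). The latest of these is hour 16, so evaluation runs hour 16 to 16 + 3 = hour 19.
Deployment cannot start until evaluation (finishes hour 19, plus 1-hour gap → hour 20); calibration (finishes hour 25); model training (finishes hour 16). The controlling bound is hour 25, so deployment finishes at 25 + 4 = hour 29.
All tasks are finished once the last one completes. Finish times: Data ingestion at 8, Feature extraction at 14, Model training at 16, Evaluation at 19, Calibration at 25, Deployment at 29. The latest is hour 29.

29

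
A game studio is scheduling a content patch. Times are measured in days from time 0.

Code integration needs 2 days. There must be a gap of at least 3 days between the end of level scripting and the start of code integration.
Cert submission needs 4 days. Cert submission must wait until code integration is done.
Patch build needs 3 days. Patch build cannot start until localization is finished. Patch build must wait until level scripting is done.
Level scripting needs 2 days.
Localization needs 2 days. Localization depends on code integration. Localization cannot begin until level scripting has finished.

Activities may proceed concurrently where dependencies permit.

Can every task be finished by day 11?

No

Level scripting has no prerequisites, so it starts at day 0 and finishes at day 2.
After level scripting (finishes day 2, plus 3-day gap → day 5), code integration can start at day 5 and finishes at day 7.
After code integration (finishes day 7), cert submission can start at day 7 and finishes at day 11.
Localization has to wait for code integration (finishes day 7); level scripting (finishes day 2). The latest of these is day 7, so localization runs day 7 to 7 + 2 = day 9.
Patch build has to wait for localization (finishes day 9); level scripting (finishes day 2). The latest of these is day 9, so patch build runs day 9 to 9 + 3 = day 12.
The earliest everything can be done is day 12, which is after the deadline of 11, so it is not possible.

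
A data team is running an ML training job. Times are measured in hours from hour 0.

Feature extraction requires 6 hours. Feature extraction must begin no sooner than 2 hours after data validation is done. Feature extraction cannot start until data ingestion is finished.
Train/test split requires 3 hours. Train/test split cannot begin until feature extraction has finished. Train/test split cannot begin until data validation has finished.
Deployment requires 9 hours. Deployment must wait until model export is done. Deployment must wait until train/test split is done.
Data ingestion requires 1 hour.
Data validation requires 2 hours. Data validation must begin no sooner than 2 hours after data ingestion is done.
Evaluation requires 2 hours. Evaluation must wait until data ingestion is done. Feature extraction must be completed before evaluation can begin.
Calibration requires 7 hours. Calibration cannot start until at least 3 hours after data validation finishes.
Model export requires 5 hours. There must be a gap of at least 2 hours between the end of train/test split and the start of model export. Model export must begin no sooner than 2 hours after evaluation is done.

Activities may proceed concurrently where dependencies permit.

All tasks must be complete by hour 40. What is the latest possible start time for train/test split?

Nothing follows deployment; the deadline of hour 40 is its only limit. It must start by 40 − 9 = hour 31.
Model export must finish before deployment (must start by hour 31). With a 5-hour duration, model export must start by 31 − 5 = hour 26.
For train/test split: model export (must start by hour 26, minus 2-hour gap → hour 24); deployment (must start by hour 31). The most restrictive is hour 24; with a 3-hour duration, train/test split must start by hour 21.

21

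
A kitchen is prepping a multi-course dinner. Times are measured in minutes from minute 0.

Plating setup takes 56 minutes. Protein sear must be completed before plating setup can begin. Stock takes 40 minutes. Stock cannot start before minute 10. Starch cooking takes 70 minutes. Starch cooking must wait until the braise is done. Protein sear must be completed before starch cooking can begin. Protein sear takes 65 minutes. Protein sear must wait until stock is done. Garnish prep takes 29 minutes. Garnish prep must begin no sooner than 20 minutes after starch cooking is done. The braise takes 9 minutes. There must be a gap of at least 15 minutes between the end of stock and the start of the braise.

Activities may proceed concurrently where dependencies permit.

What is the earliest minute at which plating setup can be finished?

Stock cannot begin until its own release at minute 10. It runs from minute 10 to 10 + 40 = minute 50.
After stock (finishes minute 50), protein sear can start at minute 50 and finishes at minute 115.
Plating setup cannot begin until protein sear (finishes minute 115). It runs from minute 115 to 115 + 56 = minute 171.

171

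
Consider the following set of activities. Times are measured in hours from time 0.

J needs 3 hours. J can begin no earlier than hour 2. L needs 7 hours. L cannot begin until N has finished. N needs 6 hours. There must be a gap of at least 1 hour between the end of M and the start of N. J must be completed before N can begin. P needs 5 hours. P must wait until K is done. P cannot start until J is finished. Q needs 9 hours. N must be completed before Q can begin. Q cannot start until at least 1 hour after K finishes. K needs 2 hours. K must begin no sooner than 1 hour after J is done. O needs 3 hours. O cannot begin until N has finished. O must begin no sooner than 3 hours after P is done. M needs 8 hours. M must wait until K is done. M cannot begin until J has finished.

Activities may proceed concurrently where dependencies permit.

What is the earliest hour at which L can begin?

After its own release at hour 2, J can start at hour 2 and finishes at hour 5.
K waits on J (finishes hour 5, plus 1-hour gap → hour 6), so it starts at hour 6 and finishes at 6 + 2 = hour 8.
M cannot start until K (finishes hour 8); J (finishes hour 5). The controlling bound is hour 8, so M finishes at 8 + 8 = hour 16.
N needs all of M (finishes hour 16, plus 1-hour gap → hour 17); J (finishes hour 5). That puts its earliest start at hour 17; it finishes at 17 + 6 = hour 23.
L waits on N (finishes hour 23), so the earliest it can start is hour 23.

23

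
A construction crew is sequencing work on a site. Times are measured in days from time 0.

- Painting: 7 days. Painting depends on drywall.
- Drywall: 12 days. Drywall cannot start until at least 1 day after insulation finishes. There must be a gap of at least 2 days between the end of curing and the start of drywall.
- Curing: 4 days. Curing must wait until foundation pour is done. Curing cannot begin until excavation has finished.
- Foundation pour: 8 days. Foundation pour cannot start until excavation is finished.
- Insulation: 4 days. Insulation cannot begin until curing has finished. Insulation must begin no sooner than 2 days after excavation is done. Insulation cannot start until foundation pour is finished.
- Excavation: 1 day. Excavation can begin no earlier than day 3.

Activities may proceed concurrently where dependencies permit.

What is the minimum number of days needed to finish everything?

40

Excavation waits on its own release at day 3, so it starts at day 3 and finishes at 3 + 1 = day 4.
Foundation pour cannot begin until excavation (finishes day 4). It runs from day 4 to 4 + 8 = day 12.
For curing: foundation pour (finishes day 12); excavation (finishes day 4). Taking the maximum gives a start of day 12, and it finishes at 12 + 4 = day 16.
Insulation has to wait for curing (finishes day 16); excavation (finishes day 4, plus 2-day gap → day 6); foundation pour (finishes day 12). The latest of these is day 16, so insulation runs day 16 to 16 + 4 = day 20.
Drywall has to wait for insulation (finishes day 20, plus 1-day gap → day 21); curing (finishes day 16, plus 2-day gap → day 18). The latest of these is day 21, so drywall runs day 21 to 21 + 12 = day 33.
After drywall (finishes day 33), painting can start at day 33 and finishes at day 40.
All tasks are finished once the last one completes. Finish times: Excavation at 4, Foundation pour at 12, Curing at 16, Insulation at 20, Drywall at 33, Painting at 40. The latest is day 40.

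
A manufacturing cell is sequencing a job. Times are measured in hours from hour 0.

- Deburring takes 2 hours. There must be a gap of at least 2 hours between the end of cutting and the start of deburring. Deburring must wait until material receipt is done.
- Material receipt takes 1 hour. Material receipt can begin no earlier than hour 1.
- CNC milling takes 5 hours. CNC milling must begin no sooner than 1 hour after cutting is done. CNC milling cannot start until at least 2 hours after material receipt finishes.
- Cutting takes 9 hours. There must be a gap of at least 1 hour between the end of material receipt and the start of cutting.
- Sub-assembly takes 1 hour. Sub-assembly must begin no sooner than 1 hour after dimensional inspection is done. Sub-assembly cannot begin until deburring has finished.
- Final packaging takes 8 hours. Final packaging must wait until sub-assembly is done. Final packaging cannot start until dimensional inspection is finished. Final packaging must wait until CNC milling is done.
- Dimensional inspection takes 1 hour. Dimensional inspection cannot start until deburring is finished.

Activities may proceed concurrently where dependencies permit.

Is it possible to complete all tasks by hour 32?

Material receipt waits on its own release at hour 1, so it starts at hour 1 and finishes at 1 + 1 = hour 2.
Cutting cannot begin until material receipt (finishes hour 2, plus 1-hour gap → hour 3). It runs from hour 3 to 3 + 9 = hour 12.
CNC milling needs all of cutting (finishes hour 12, plus 1-hour gap → hour 13); material receipt (finishes hour 2, plus 2-hour gap → hour 4). That puts its earliest start at hour 13; it finishes at 13 + 5 = hour 18.
Deburring needs all of cutting (finishes hour 12, plus 2-hour gap → hour 14); material receipt (finishes hour 2). That puts its earliest start at hour 14; it finishes at 14 + 2 = hour 16.
After deburring (finishes hour 16), dimensional inspection can start at hour 16 and finishes at hour 17.
For sub-assembly: dimensional inspection (finishes hour 17, plus 1-hour gap → hour 18); deburring (finishes hour 16). Taking the maximum gives a start of hour 18, and it finishes at 18 + 1 = hour 19.
Final packaging cannot start until sub-assembly (finishes hour 19); dimensional inspection (finishes hour 17); CNC milling (finishes hour 18). The controlling bound is hour 19, so final packaging finishes at 19 + 8 = hour 27.
Every task is finished by hour 27, which is no later than the deadline of 32, so the schedule is feasible.

Yes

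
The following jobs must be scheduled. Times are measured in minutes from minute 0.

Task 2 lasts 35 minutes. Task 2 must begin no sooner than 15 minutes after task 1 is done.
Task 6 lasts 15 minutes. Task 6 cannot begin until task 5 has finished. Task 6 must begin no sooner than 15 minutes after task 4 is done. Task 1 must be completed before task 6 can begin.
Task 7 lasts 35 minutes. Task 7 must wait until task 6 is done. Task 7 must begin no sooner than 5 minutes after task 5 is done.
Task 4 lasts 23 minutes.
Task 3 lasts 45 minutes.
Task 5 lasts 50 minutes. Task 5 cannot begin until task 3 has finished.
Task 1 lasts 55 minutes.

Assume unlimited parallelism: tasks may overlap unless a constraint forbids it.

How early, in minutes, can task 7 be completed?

Task 4 has no prerequisites, so it starts at minute 0 and finishes at minute 23.
Nothing blocks task 3, so it runs from minute 0 to minute 45.
After task 3 (finishes minute 45), task 5 can start at minute 45 and finishes at minute 95.
Nothing blocks task 1, so it runs from minute 0 to minute 55.
Task 6 has to wait for task 5 (finishes minute 95); task 4 (finishes minute 23, plus 15-minute gap → minute 38); task 1 (finishes minute 55). The latest of these is minute 95, so task 6 runs minute 95 to 95 + 15 = minute 110.
Task 7 has to wait for task 6 (finishes minute 110); task 5 (finishes minute 95, plus 5-minute gap → minute 100). The latest of these is minute 110, so task 7 runs minute 110 to 110 + 35 = minute 145.

145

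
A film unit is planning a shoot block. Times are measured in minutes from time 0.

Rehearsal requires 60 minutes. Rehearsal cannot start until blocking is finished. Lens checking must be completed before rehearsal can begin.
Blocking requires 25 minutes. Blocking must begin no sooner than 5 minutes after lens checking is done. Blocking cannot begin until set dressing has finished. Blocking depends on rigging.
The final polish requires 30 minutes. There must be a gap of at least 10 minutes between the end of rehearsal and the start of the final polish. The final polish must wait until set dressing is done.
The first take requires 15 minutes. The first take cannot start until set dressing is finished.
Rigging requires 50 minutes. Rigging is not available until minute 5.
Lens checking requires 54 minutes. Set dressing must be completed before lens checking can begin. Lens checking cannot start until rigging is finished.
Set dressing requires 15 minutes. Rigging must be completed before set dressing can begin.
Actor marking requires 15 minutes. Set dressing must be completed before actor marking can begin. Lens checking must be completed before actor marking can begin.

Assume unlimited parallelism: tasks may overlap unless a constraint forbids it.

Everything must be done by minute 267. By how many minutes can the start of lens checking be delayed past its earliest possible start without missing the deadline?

Rigging waits on its own release at minute 5, so it starts at minute 5 and finishes at 5 + 50 = minute 55.
Set dressing cannot begin until rigging (finishes minute 55). It runs from minute 55 to 55 + 15 = minute 70.
For lens checking: set dressing (finishes minute 70); rigging (finishes minute 55). Taking the maximum gives a start of minute 70, and it finishes at 70 + 54 = minute 124.

Working backward from the deadline:
To finish by minute 267, the final polish (duration 30) must start no later than minute 237.
Rehearsal feeds into the final polish (must start by minute 237, minus 10-minute gap → minute 227); so rehearsal must finish by minute 227 and therefore start by minute 167.
Blocking feeds into rehearsal (must start by minute 167); so blocking must finish by minute 167 and therefore start by minute 142.
To finish by minute 267, actor marking (duration 15) must start no later than minute 252.
Lens checking has several dependents: blocking (must start by minute 142, minus 5-minute gap → minute 137); actor marking (must start by minute 252); rehearsal (must start by minute 167). The earliest of those limits is minute 137, so lens checking must start by 137 − 54 = minute 83.
So lens checking can start as early as minute 70 and as late as minute 83, giving 83 − 70 = 13 minutes of slack.

13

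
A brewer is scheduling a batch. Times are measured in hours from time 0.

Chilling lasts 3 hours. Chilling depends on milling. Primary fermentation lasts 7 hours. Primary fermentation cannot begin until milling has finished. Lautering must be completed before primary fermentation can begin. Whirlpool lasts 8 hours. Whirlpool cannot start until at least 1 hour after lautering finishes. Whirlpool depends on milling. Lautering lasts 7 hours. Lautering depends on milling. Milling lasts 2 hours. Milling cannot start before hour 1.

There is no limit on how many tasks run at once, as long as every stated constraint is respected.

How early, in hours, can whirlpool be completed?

Milling cannot begin until its own release at hour 1. It runs from hour 1 to 1 + 2 = hour 3.
Lautering cannot begin until milling (finishes hour 3). It runs from hour 3 to 3 + 7 = hour 10.
Whirlpool cannot start until lautering (finishes hour 10, plus 1-hour gap → hour 11); milling (finishes hour 3). The controlling bound is hour 11, so whirlpool finishes at 11 + 8 = hour 19.

19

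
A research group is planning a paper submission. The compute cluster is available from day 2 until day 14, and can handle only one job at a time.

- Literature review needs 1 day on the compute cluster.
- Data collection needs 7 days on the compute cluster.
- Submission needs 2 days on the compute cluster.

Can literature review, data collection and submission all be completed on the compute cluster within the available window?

The compute cluster window is 14 − 2 = 12 days.
Running back to back, the jobs need 1 + 7 + 2 = 10 days on the compute cluster.
Since 10 ≤ 12, they fit within the window.

Yes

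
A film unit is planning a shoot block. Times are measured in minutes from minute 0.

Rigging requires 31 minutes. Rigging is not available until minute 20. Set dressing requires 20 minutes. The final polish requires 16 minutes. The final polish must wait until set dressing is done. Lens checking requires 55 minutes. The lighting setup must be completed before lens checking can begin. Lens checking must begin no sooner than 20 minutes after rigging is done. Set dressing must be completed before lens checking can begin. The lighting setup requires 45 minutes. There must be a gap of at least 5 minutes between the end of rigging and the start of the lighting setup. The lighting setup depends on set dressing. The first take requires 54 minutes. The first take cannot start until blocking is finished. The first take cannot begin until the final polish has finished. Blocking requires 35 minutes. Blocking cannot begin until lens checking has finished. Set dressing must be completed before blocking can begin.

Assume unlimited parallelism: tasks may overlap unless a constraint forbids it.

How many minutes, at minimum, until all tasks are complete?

Nothing blocks set dressing, so it runs from minute 0 to minute 20.
After set dressing (finishes minute 20), the final polish can start at minute 20 and finishes at minute 36.
Rigging waits on its own release at minute 20, so it starts at minute 20 and finishes at 20 + 31 = minute 51.
For the lighting setup: rigging (finishes minute 51, plus 5-minute gap → minute 56); set dressing (finishes minute 20). Taking the maximum gives a start of minute 56, and it finishes at 56 + 45 = minute 101.
Lens checking cannot start until the lighting setup (finishes minute 101); rigging (finishes minute 51, plus 20-minute gap → minute 71); set dressing (finishes minute 20). The controlling bound is minute 101, so lens checking finishes at 101 + 55 = minute 156.
For blocking: lens checking (finishes minute 156); set dressing (finishes minute 20). Taking the maximum gives a start of minute 156, and it finishes at 156 + 35 = minute 191.
For the first take: blocking (finishes minute 191); the final polish (finishes minute 36). Taking the maximum gives a start of minute 191, and it finishes at 191 + 54 = minute 245.
All tasks are finished once the last one completes. Finish times: Rigging at 51, Set dressing at 20, The lighting setup at 101, Lens checking at 156, Blocking at 191, The final polish at 36, The first take at 245. The latest is minute 245.

245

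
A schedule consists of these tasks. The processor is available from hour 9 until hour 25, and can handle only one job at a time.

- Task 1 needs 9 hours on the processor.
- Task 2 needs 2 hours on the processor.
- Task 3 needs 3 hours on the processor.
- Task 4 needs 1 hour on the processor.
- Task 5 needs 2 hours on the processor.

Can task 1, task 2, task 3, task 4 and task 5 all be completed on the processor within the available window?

The processor window is 25 − 9 = 16 hours.
Running back to back, the jobs need 9 + 2 + 3 + 1 + 2 = 17 hours on the processor.
Since 17 > 16, they cannot all fit.

No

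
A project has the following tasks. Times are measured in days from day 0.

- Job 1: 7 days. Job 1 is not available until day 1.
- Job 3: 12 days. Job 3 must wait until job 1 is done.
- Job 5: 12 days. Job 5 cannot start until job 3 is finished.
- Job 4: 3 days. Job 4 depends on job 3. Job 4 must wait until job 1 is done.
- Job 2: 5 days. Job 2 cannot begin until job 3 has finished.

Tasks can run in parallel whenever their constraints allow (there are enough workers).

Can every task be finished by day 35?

Yes

Job 1 cannot begin until its own release at day 1. It runs from day 1 to 1 + 7 = day 8.
After job 1 (finishes day 8), job 3 can start at day 8 and finishes at day 20.
After job 3 (finishes day 20), job 5 can start at day 20 and finishes at day 32.
For job 4: job 3 (finishes day 20); job 1 (finishes day 8). Taking the maximum gives a start of day 20, and it finishes at 20 + 3 = day 23.
Job 2 cannot begin until job 3 (finishes day 20). It runs from day 20 to 20 + 5 = day 25.
Every task is finished by day 32, which is no later than the deadline of 35, so the schedule is feasible.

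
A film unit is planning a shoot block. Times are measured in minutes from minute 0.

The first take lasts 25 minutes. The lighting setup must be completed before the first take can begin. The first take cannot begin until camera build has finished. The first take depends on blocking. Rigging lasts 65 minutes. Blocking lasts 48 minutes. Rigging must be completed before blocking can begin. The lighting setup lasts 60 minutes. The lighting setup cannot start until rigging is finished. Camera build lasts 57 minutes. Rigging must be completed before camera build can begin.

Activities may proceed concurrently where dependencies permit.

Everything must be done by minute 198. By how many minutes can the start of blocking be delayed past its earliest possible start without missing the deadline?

60

Rigging can start immediately at minute 0; it finishes at minute 65.
Blocking waits on rigging (finishes minute 65), so it starts at minute 65 and finishes at 65 + 48 = minute 113.

Working backward from the deadline:
Nothing follows the first take; the deadline of minute 198 is its only limit. It must start by 198 − 25 = minute 173.
Blocking feeds into the first take (must start by minute 173); so blocking must finish by minute 173 and therefore start by minute 125.
So blocking can start as early as minute 65 and as late as minute 125, giving 125 − 65 = 60 minutes of slack.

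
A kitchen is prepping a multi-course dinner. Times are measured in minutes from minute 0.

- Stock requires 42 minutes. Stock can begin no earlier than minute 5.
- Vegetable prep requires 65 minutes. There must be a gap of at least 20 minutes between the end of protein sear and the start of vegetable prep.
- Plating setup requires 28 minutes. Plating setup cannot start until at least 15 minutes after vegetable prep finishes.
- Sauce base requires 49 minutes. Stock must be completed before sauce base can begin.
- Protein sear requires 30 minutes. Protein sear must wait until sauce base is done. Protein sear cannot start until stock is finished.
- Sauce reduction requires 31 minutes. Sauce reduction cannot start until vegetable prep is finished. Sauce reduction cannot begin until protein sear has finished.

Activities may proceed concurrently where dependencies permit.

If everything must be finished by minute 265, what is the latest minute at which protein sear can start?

107

To finish by minute 265, sauce reduction (duration 31) must start no later than minute 234.
To finish by minute 265, plating setup (duration 28) must start no later than minute 237.
Vegetable prep has several dependents: sauce reduction (must start by minute 234); plating setup (must start by minute 237, minus 15-minute gap → minute 222). The earliest of those limits is minute 222, so vegetable prep must start by 222 − 65 = minute 157.
For protein sear: vegetable prep (must start by minute 157, minus 20-minute gap → minute 137); sauce reduction (must start by minute 234). The most restrictive is minute 137; with a 30-minute duration, protein sear must start by minute 107.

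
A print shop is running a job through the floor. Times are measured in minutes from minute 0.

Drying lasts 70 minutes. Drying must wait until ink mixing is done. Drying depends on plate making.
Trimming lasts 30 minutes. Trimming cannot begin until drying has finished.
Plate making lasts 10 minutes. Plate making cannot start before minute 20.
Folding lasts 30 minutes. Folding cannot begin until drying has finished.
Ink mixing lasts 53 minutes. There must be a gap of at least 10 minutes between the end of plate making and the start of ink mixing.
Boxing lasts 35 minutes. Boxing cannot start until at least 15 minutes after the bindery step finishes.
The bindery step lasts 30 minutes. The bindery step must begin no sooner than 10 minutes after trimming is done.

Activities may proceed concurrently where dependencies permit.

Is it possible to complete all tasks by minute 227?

Plate making cannot begin until its own release at minute 20. It runs from minute 20 to 20 + 10 = minute 30.
Ink mixing cannot begin until plate making (finishes minute 30, plus 10-minute gap → minute 40). It runs from minute 40 to 40 + 53 = minute 93.
Drying cannot start until ink mixing (finishes minute 93); plate making (finishes minute 30). The controlling bound is minute 93, so drying finishes at 93 + 70 = minute 163.
After drying (finishes minute 163), folding can start at minute 163 and finishes at minute 193.
Trimming cannot begin until drying (finishes minute 163). It runs from minute 163 to 163 + 30 = minute 193.
The bindery step waits on trimming (finishes minute 193, plus 10-minute gap → minute 203), so it starts at minute 203 and finishes at 203 + 30 = minute 233.
Boxing cannot begin until the bindery step (finishes minute 233, plus 15-minute gap → minute 248). It runs from minute 248 to 248 + 35 = minute 283.
The earliest everything can be done is minute 283, which is after the deadline of 227, so it is not possible.

No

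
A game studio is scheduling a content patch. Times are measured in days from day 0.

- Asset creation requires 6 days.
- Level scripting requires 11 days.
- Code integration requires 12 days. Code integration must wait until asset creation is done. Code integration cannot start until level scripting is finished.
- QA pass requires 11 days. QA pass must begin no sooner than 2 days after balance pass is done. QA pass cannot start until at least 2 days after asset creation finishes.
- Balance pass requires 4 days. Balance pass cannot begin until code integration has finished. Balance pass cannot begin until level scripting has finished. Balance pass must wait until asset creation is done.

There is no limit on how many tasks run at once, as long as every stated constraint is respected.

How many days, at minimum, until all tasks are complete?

Nothing blocks level scripting, so it runs from day 0 to day 11.
Asset creation can start immediately at day 0; it finishes at day 6.
Code integration needs all of asset creation (finishes day 6); level scripting (finishes day 11). That puts its earliest start at day 11; it finishes at 11 + 12 = day 23.
Balance pass cannot start until code integration (finishes day 23); level scripting (finishes day 11); asset creation (finishes day 6). The controlling bound is day 23, so balance pass finishes at 23 + 4 = day 27.
For QA pass: balance pass (finishes day 27, plus 2-day gap → day 29); asset creation (finishes day 6, plus 2-day gap → day 8). Taking the maximum gives a start of day 29, and it finishes at 29 + 11 = day 40.
All tasks are finished once the last one completes. Finish times: Asset creation at 6, Level scripting at 11, Code integration at 23, Balance pass at 27, QA pass at 40. The latest is day 40.

40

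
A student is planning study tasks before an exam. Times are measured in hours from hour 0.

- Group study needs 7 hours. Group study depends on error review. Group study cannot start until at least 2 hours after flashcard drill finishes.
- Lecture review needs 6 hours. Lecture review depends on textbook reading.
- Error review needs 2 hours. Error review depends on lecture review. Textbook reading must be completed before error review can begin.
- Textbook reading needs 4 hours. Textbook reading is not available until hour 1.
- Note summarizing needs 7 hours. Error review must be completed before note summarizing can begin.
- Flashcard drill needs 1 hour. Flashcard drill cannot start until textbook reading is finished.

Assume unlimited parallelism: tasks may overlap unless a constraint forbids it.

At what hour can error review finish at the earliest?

13

Textbook reading waits on its own release at hour 1, so it starts at hour 1 and finishes at 1 + 4 = hour 5.
Lecture review waits on textbook reading (finishes hour 5), so it starts at hour 5 and finishes at 5 + 6 = hour 11.
Error review has to wait for lecture review (finishes hour 11); textbook reading (finishes hour 5). The latest of these is hour 11, so error review runs hour 11 to 11 + 2 = hour 13.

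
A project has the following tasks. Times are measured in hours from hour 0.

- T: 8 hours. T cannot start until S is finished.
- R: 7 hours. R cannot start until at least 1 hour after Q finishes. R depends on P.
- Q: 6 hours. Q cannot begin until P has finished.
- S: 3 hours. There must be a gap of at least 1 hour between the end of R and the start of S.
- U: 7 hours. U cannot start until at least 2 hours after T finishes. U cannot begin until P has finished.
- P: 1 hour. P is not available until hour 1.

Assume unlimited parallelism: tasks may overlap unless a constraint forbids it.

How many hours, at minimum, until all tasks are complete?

37

After its own release at hour 1, P can start at hour 1 and finishes at hour 2.
After P (finishes hour 2), Q can start at hour 2 and finishes at hour 8.
For R: Q (finishes hour 8, plus 1-hour gap → hour 9); P (finishes hour 2). Taking the maximum gives a start of hour 9, and it finishes at 9 + 7 = hour 16.
After R (finishes hour 16, plus 1-hour gap → hour 17), S can start at hour 17 and finishes at hour 20.
After S (finishes hour 20), T can start at hour 20 and finishes at hour 28.
U has to wait for T (finishes hour 28, plus 2-hour gap → hour 30); P (finishes hour 2). The latest of these is hour 30, so U runs hour 30 to 30 + 7 = hour 37.
All tasks are finished once the last one completes. Finish times: P at 2, Q at 8, R at 16, S at 20, T at 28, U at 37. The latest is hour 37.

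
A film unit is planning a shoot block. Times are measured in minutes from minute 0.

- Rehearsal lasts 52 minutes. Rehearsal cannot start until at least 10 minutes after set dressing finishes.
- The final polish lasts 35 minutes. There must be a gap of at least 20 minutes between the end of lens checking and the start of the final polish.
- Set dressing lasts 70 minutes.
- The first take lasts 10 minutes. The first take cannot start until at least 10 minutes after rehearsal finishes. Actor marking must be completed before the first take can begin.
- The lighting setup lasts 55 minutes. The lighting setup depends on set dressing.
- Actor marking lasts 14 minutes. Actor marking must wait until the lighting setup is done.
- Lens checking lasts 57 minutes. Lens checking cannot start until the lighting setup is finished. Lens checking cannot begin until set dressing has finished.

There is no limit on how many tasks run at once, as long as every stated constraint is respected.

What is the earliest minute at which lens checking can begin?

Set dressing has no prerequisites, so it starts at minute 0 and finishes at minute 70.
The lighting setup cannot begin until set dressing (finishes minute 70). It runs from minute 70 to 70 + 55 = minute 125.
Lens checking waits on the lighting setup (finishes minute 125); set dressing (finishes minute 70). The latest of these is minute 125, which is the earliest lens checking can start.

125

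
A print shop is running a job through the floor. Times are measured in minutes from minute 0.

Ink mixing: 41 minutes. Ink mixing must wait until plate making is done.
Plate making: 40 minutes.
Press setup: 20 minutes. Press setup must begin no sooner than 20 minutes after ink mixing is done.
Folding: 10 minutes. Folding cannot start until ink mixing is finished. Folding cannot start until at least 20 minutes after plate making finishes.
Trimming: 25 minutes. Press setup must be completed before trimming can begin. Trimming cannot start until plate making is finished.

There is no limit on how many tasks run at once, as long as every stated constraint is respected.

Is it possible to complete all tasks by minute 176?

Yes

Nothing blocks plate making, so it runs from minute 0 to minute 40.
Ink mixing cannot begin until plate making (finishes minute 40). It runs from minute 40 to 40 + 41 = minute 81.
Folding needs all of ink mixing (finishes minute 81); plate making (finishes minute 40, plus 20-minute gap → minute 60). That puts its earliest start at minute 81; it finishes at 81 + 10 = minute 91.
After ink mixing (finishes minute 81, plus 20-minute gap → minute 101), press setup can start at minute 101 and finishes at minute 121.
Trimming has to wait for press setup (finishes minute 121); plate making (finishes minute 40). The latest of these is minute 121, so trimming runs minute 121 to 121 + 25 = minute 146.
Every task is finished by minute 146, which is no later than the deadline of 176, so the schedule is feasible.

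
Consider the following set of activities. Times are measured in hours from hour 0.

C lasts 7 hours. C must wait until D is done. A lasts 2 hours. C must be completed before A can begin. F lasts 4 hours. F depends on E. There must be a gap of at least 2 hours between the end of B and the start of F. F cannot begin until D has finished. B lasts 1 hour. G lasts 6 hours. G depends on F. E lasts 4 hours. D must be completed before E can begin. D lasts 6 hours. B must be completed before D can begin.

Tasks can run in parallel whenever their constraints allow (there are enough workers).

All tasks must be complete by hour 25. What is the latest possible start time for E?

11

G must finish by hour 25; it takes 6 hours, so it must start by 25 − 6 = hour 19.
F has to be done before G (must start by hour 19). That means finishing by hour 19, i.e. starting by 19 − 4 = hour 15.
E must finish before F (must start by hour 15). With a 4-hour duration, E must start by 15 − 4 = hour 11.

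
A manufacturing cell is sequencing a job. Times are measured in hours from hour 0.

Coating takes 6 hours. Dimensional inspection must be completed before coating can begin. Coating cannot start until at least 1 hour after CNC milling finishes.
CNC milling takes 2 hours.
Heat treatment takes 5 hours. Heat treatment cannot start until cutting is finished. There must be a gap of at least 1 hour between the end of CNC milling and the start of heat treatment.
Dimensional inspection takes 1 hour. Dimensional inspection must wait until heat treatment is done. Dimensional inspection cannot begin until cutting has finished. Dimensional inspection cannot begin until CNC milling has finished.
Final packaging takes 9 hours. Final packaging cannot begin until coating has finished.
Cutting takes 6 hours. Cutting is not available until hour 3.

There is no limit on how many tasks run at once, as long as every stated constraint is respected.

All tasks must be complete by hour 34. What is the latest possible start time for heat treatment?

Nothing follows final packaging; the deadline of hour 34 is its only limit. It must start by 34 − 9 = hour 25.
Coating must finish before final packaging (must start by hour 25). With a 6-hour duration, coating must start by 25 − 6 = hour 19.
Dimensional inspection has to be done before coating (must start by hour 19). That means finishing by hour 19, i.e. starting by 19 − 1 = hour 18.
Heat treatment must finish before dimensional inspection (must start by hour 18). With a 5-hour duration, heat treatment must start by 18 − 5 = hour 13.

13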